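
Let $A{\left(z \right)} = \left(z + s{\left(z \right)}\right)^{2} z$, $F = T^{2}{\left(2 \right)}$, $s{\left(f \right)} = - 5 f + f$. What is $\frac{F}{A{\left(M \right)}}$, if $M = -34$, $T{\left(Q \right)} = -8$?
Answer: $- \frac{8}{44217} \approx -0.00018093$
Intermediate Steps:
$s{\left(f \right)} = - 4 f$
$F = 64$ ($F = \left(-8\right)^{2} = 64$)
$A{\left(z \right)} = 9 z^{3}$ ($A{\left(z \right)} = \left(z - 4 z\right)^{2} z = \left(- 3 z\right)^{2} z = 9 z^{2} z = 9 z^{3}$)
$\frac{F}{A{\left(M \right)}} = \frac{64}{9 \left(-34\right)^{3}} = \frac{64}{9 \left(-39304\right)} = \frac{64}{-353736} = 64 \left(- \frac{1}{353736}\right) = - \frac{8}{44217}$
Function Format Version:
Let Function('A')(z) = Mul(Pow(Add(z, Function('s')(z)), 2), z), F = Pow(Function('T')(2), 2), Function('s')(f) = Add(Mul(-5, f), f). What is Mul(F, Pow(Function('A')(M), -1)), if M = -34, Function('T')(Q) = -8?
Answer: Rational(-8, 44217) ≈ -0.00018093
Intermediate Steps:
Function('s')(f) = Mul(-4, f)
F = 64 (F = Pow(-8, 2) = 64)
Function('A')(z) = Mul(9, Pow(z, 3)) (Function('A')(z) = Mul(Pow(Add(z, Mul(-4, z)), 2), z) = Mul(Pow(Mul(-3, z), 2), z) = Mul(Mul(9, Pow(z, 2)), z) = Mul(9, Pow(z, 3)))
Mul(F, Pow(Function('A')(M), -1)) = Mul(64, Pow(Mul(9, Pow(-34, 3)), -1)) = Mul(64, Pow(Mul(9, -39304), -1)) = Mul(64, Pow(-353736, -1)) = Mul(64, Rational(-1, 353736)) = Rational(-8, 44217)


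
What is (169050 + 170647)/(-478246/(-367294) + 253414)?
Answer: 931109477/694611343 ≈ 1.3405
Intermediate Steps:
(169050 + 170647)/(-478246/(-367294) + 253414) = 339697/(-478246*(-1/367294) + 253414) = 339697/(3569/2741 + 253414) = 339697/(694611343/2741) = 339697*(2741/694611343) = 931109477/694611343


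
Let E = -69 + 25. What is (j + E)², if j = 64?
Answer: 400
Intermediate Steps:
E = -44
(j + E)² = (64 - 44)² = 20² = 400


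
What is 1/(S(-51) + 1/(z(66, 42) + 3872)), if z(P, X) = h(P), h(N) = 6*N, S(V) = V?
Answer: -4268/217667 ≈ -0.019608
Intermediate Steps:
z(P, X) = 6*P
1/(S(-51) + 1/(z(66, 42) + 3872)) = 1/(-51 + 1/(6*66 + 3872)) = 1/(-51 + 1/(396 + 3872)) = 1/(-51 + 1/4268) = 1/(-217667/4268) = -4268/217667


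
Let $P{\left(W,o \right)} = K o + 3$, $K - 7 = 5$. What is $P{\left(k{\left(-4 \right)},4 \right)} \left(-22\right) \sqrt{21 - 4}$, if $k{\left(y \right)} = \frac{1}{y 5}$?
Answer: $- 1122 \sqrt{17} \approx -4626.1$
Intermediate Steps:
$K = 12$ ($K = 7 + 5 = 12$)
$k{\left(y \right)} = \frac{1}{5 y}$
$P{\left(W,o \right)} = 3 + 12 o$ ($P{\left(W,o \right)} = 12 o + 3 = 3 + 12 o$)
$P{\left(k{\left(-4 \right)},4 \right)} \left(-22\right) \sqrt{21 - 4} = \left(3 + 12 \cdot 4\right) \left(-22\right) \sqrt{21 - 4} = \left(3 + 48\right) \left(-22\right) \sqrt{17} = 51 \left(-22\right) \sqrt{17} = - 1122 \sqrt{17}$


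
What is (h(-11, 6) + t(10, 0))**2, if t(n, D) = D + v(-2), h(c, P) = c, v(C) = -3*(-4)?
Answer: 1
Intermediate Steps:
v(C) = 12
t(n, D) = 12 + D (t(n, D) = D + 12 = 12 + D)
(h(-11, 6) + t(10, 0))**2 = (-11 + (12 + 0))**2 = (-11 + 12)**2 = 1**2 = 1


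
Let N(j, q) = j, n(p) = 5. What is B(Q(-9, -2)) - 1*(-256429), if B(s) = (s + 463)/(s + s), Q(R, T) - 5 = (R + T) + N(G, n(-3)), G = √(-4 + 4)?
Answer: 3076691/12 ≈ 2.5639e+5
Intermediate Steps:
G = 0 (G = √0 = 0)
Q(R, T) = 5 + R + T (Q(R, T) = 5 + ((R + T) + 0) = 5 + (R + T) = 5 + R + T)
B(s) = (463 + s)/(2*s) (B(s) = (463 + s)/((2*s)) = (463 + s)*(1/(2*s)) = (463 + s)/(2*s))
B(Q(-9, -2)) - 1*(-256429) = (463 + (5 - 9 - 2))/(2*(5 - 9 - 2)) - 1*(-256429) = (½)*(463 - 6)/(-6) + 256429 = (½)*(-⅙)*457 + 256429 = -457/12 + 256429 = 3076691/12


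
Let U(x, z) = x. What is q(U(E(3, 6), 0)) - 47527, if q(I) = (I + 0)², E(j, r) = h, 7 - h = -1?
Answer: -47463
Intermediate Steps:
h = 8 (h = 7 - 1*(-1) = 7 + 1 = 8)
E(j, r) = 8
q(I) = I²
q(U(E(3, 6), 0)) - 47527 = 8² - 47527 = 64 - 47527 = -47463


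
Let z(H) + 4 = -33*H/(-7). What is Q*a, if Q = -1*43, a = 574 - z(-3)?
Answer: -178235/7 ≈ -25462.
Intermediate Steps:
z(H) = -4 + 33*H/7 (z(H) = -4 - 33*H/(-7) = -4 - 33*H*(-⅐) = -4 + 33*H/7)
a = 4145/7 (a = 574 - (-4 + (33/7)*(-3)) = 574 - (-4 - 99/7) = 574 - 1*(-127/7) = 574 + 127/7 = 4145/7 ≈ 592.14)
Q = -43
Q*a = -43*4145/7 = -178235/7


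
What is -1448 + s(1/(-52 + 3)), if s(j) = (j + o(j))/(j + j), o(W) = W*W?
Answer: -70928/49 ≈ -1447.5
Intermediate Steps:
o(W) = W**2
s(j) = (j + j**2)/(2*j) (s(j) = (j + j**2)/(j + j) = (j + j**2)/((2*j)) = (j + j**2)*(1/(2*j)) = (j + j**2)/(2*j))
-1448 + s(1/(-52 + 3)) = -1448 + (1/2 + 1/(2*(-52 + 3))) = -1448 + (1/2 + (1/2)/(-49)) = -1448 + (1/2 + (1/2)*(-1/49)) = -1448 + (1/2 - 1/98) = -1448 + 24/49 = -70928/49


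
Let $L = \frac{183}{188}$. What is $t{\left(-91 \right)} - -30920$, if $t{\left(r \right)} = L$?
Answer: $\frac{5813143}{188} \approx 30921.0$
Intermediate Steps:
$L = \frac{183}{188}$ ($L = 183 \cdot \frac{1}{188} = \frac{183}{188} \approx 0.9734$)
$t{\left(r \right)} = \frac{183}{188}$
$t{\left(-91 \right)} - -30920 = \frac{183}{188} - -30920 = \frac{183}{188} + 30920 = \frac{5813143}{188}$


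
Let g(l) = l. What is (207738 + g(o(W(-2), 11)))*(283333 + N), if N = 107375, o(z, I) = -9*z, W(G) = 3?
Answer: 81154349388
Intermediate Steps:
(207738 + g(o(W(-2), 11)))*(283333 + N) = (207738 - 9*3)*(283333 + 107375) = (207738 - 27)*390708 = 207711*390708 = 81154349388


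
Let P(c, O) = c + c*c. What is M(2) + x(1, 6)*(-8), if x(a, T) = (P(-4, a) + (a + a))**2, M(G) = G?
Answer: -1566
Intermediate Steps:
P(c, O) = c + c**2
x(a, T) = (12 + 2*a)**2 (x(a, T) = (-4*(1 - 4) + (a + a))**2 = (-4*(-3) + 2*a)**2 = (12 + 2*a)**2)
M(2) + x(1, 6)*(-8) = 2 + (4*(6 + 1)**2)*(-8) = 2 + (4*7**2)*(-8) = 2 + (4*49)*(-8) = 2 + 196*(-8) = 2 - 1568 = -1566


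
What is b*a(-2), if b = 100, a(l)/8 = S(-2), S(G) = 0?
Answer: 0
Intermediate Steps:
a(l) = 0 (a(l) = 8*0 = 0)
b*a(-2) = 100*0 = 0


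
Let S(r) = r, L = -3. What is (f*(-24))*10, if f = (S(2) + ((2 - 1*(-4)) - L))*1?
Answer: -2640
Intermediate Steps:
f = 11 (f = (2 + ((2 - 1*(-4)) - 1*(-3)))*1 = (2 + ((2 + 4) + 3))*1 = (2 + (6 + 3))*1 = (2 + 9)*1 = 11*1 = 11)
(f*(-24))*10 = (11*(-24))*10 = -264*10 = -2640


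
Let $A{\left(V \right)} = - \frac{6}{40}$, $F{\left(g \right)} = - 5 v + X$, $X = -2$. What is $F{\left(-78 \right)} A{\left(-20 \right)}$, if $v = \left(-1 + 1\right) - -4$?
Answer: $\frac{33}{10} \approx 3.3$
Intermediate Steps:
$v = 4$ ($v = 0 + 4 = 4$)
$F{\left(g \right)} = -22$ ($F{\left(g \right)} = \left(-5\right) 4 - 2 = -20 - 2 = -22$)
$A{\left(V \right)} = - \frac{3}{20}$ ($A{\left(V \right)} = \left(-6\right) \frac{1}{40} = - \frac{3}{20}$)
$F{\left(-78 \right)} A{\left(-20 \right)} = \left(-22\right) \left(- \frac{3}{20}\right) = \frac{33}{10}$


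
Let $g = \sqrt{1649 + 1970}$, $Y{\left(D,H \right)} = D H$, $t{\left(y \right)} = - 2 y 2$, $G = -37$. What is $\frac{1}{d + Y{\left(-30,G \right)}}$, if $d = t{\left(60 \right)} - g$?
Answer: $\frac{870}{753281} + \frac{\sqrt{3619}}{753281} \approx 0.0012348$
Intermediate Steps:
$t{\left(y \right)} = - 4 y$
$g = \sqrt{3619} \approx 60.158$
$d = -240 - \sqrt{3619}$ ($d = \left(-4\right) 60 - \sqrt{3619} = -240 - \sqrt{3619} \approx -300.16$)
$\frac{1}{d + Y{\left(-30,G \right)}} = \frac{1}{\left(-240 - \sqrt{3619}\right) - -1110} = \frac{1}{\left(-240 - \sqrt{3619}\right) + 1110} = \frac{1}{870 - \sqrt{3619}}$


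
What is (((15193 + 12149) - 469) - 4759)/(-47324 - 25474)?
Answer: -11057/36399 ≈ -0.30377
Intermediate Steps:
(((15193 + 12149) - 469) - 4759)/(-47324 - 25474) = ((27342 - 469) - 4759)/(-72798) = (26873 - 4759)*(-1/72798) = 22114*(-1/72798) = -11057/36399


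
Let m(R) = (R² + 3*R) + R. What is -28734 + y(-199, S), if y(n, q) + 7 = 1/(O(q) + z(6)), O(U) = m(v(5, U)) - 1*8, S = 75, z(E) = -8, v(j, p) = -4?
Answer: -459857/16 ≈ -28741.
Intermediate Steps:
m(R) = R² + 4*R
O(U) = -8 (O(U) = -4*(4 - 4) - 1*8 = -4*0 - 8 = 0 - 8 = -8)
y(n, q) = -113/16 (y(n, q) = -7 + 1/(-8 - 8) = -7 + 1/(-16) = -7 - 1/16 = -113/16)
-28734 + y(-199, S) = -28734 - 113/16 = -459857/16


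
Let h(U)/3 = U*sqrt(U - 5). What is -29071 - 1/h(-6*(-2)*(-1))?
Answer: -29071 - I*sqrt(17)/612 ≈ -29071.0 - 0.0067371*I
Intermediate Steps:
h(U) = 3*U*sqrt(-5 + U) (h(U) = 3*(U*sqrt(U - 5)) = 3*(U*sqrt(-5 + U)) = 3*U*sqrt(-5 + U))
-29071 - 1/h(-6*(-2)*(-1)) = -29071 - 1/(3*(-6*(-2)*(-1))*sqrt(-5 - 6*(-2)*(-1))) = -29071 - 1/(3*(12*(-1))*sqrt(-5 + 12*(-1))) = -29071 - 1/(3*(-12)*sqrt(-5 - 12)) = -29071 - 1/(3*(-12)*sqrt(-17)) = -29071 - 1/(3*(-12)*(I*sqrt(17))) = -29071 - 1/((-36*I*sqrt(17))) = -29071 - I*sqrt(17)/612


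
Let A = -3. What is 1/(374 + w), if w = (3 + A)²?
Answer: 1/374 ≈ 0.0026738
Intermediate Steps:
w = 0 (w = (3 - 3)² = 0² = 0)
1/(374 + w) = 1/(374 + 0) = 1/374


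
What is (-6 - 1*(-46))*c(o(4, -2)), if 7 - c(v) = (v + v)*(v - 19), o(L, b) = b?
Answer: -3080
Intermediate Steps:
c(v) = 7 - 2*v*(-19 + v) (c(v) = 7 - (v + v)*(v - 19) = 7 - 2*v*(-19 + v))
(-6 - 1*(-46))*c(o(4, -2)) = (-6 - 1*(-46))*(7 - 2*(-2)² + 38*(-2)) = (-6 + 46)*(7 - 2*4 - 76) = 40*(7 - 8 - 76) = 40*(-77) = -3080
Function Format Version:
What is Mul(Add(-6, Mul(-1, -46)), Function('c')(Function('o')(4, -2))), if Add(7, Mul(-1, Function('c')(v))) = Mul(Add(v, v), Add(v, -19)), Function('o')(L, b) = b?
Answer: -3080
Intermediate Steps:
Function('c')(v) = Add(7, Mul(-2, v, Add(-19, v))) (Function('c')(v) = Add(7, Mul(-1, Mul(Add(v, v), Add(v, -19)))) = Add(7, Mul(-1, Mul(Mul(2, v), Add(-19, v)))) = Add(7, Mul(-1, Mul(2, v, Add(-19, v)))) = Add(7, Mul(-2, v, Add(-19, v))))
Mul(Add(-6, Mul(-1, -46)), Function('c')(Function('o')(4, -2))) = Mul(Add(-6, Mul(-1, -46)), Add(7, Mul(-2, Pow(-2, 2)), Mul(38, -2))) = Mul(Add(-6, 46), Add(7, Mul(-2, 4), -76)) = Mul(40, Add(7, -8, -76)) = Mul(40, -77) = -3080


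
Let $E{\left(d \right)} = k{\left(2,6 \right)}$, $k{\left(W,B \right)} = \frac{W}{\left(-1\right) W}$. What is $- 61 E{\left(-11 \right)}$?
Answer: $61$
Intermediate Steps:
$k{\left(W,B \right)} = -1$ ($k{\left(W,B \right)} = W \left(- \frac{1}{W}\right) = -1$)
$E{\left(d \right)} = -1$
$- 61 E{\left(-11 \right)} = \left(-61\right) \left(-1\right) = 61$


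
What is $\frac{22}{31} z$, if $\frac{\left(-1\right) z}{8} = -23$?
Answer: $\frac{4048}{31} \approx 130.58$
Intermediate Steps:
$z = 184$ ($z = \left(-8\right) \left(-23\right) = 184$)
$\frac{22}{31} z = \frac{22}{31} \cdot 184 = \frac{4048}{31}$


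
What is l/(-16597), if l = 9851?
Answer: -9851/16597 ≈ -0.59354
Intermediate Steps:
l/(-16597) = 9851/(-16597) = 9851*(-1/16597) = -9851/16597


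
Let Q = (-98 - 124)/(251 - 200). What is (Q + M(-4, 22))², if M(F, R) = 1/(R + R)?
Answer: 10491121/559504 ≈ 18.751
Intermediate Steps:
M(F, R) = 1/(2*R)
Q = -74/17 (Q = -222/51 = -222*1/51 = -74/17 ≈ -4.3529)
(Q + M(-4, 22))² = (-74/17 + (½)/22)² = (-74/17 + (½)*(1/22))² = (-74/17 + 1/44)² = (-3239/748)² = 10491121/559504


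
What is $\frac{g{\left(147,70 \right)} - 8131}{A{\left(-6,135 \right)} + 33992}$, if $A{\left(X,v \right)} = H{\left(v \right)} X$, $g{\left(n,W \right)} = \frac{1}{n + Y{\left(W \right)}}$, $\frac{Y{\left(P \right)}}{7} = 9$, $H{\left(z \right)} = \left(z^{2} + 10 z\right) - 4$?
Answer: $\frac{1707509}{17521140} \approx 0.097454$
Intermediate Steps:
$H{\left(z \right)} = -4 + z^{2} + 10 z$
$Y{\left(P \right)} = 63$ ($Y{\left(P \right)} = 7 \cdot 9 = 63$)
$g{\left(n,W \right)} = \frac{1}{63 + n}$ ($g{\left(n,W \right)} = \frac{1}{n + 63} = \frac{1}{63 + n}$)
$A{\left(X,v \right)} = X \left(-4 + v^{2} + 10 v\right)$ ($A{\left(X,v \right)} = \left(-4 + v^{2} + 10 v\right) X = X \left(-4 + v^{2} + 10 v\right)$)
$\frac{g{\left(147,70 \right)} - 8131}{A{\left(-6,135 \right)} + 33992} = \frac{\frac{1}{63 + 147} - 8131}{- 6 \left(-4 + 135^{2} + 10 \cdot 135\right) + 33992} = \frac{\frac{1}{210} - 8131}{- 6 \left(-4 + 18225 + 1350\right) + 33992} = \frac{\frac{1}{210} - 8131}{\left(-6\right) 19571 + 33992} = - \frac{1707509}{210 \left(-117426 + 33992\right)} = - \frac{1707509}{210 \left(-83434\right)} = \left(- \frac{1707509}{210}\right) \left(- \frac{1}{83434}\right) = \frac{1707509}{17521140}$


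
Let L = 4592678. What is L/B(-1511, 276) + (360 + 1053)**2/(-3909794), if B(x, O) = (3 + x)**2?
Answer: 3354024800479/2222780445704 ≈ 1.5089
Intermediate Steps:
L/B(-1511, 276) + (360 + 1053)**2/(-3909794) = 4592678/((3 - 1511)**2) + (360 + 1053)**2/(-3909794) = 4592678/((-1508)**2) + 1413**2*(-1/3909794) = 4592678/2274064 + 1996569*(-1/3909794) = 4592678*(1/2274064) - 1996569/3909794 = 2296339/1137032 - 1996569/3909794 = 3354024800479/2222780445704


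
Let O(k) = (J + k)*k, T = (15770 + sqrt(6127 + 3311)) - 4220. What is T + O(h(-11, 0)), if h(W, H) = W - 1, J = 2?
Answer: 11670 + 11*sqrt(78) ≈ 11767.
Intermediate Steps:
h(W, H) = -1 + W
T = 11550 + 11*sqrt(78) (T = (15770 + sqrt(9438)) - 4220 = (15770 + 11*sqrt(78)) - 4220 = 11550 + 11*sqrt(78) ≈ 11647.)
O(k) = k*(2 + k) (O(k) = (2 + k)*k = k*(2 + k))
T + O(h(-11, 0)) = (11550 + 11*sqrt(78)) + (-1 - 11)*(2 + (-1 - 11)) = (11550 + 11*sqrt(78)) - 12*(2 - 12) = (11550 + 11*sqrt(78)) - 12*(-10) = (11550 + 11*sqrt(78)) + 120 = 11670 + 11*sqrt(78)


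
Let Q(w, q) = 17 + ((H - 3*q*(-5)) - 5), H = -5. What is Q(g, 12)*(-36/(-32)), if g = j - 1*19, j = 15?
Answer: 1683/8 ≈ 210.38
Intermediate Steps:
g = -4 (g = 15 - 1*19 = 15 - 19 = -4)
Q(w, q) = 7 + 15*q (Q(w, q) = 17 + ((-5 - 3*q*(-5)) - 5) = 17 + ((-5 + 15*q) - 5) = 17 + (-10 + 15*q) = 7 + 15*q)
Q(g, 12)*(-36/(-32)) = (7 + 15*12)*(-36/(-32)) = (7 + 180)*(-36*(-1/32)) = 187*(9/8) = 1683/8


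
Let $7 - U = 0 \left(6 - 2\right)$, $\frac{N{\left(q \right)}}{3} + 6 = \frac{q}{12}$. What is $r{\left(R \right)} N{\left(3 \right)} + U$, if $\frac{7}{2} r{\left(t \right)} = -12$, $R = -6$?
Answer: $\frac{463}{7} \approx 66.143$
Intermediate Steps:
$N{\left(q \right)} = -18 + \frac{q}{4}$ ($N{\left(q \right)} = -18 + 3 \frac{q}{12} = -18 + \frac{q}{4}$)
$U = 7$ ($U = 7 - 0 \left(6 - 2\right) = 7 - 0 \cdot 4 = 7 - 0 = 7 + 0 = 7$)
$r{\left(t \right)} = - \frac{24}{7}$ ($r{\left(t \right)} = \frac{2}{7} \left(-12\right) = - \frac{24}{7}$)
$r{\left(R \right)} N{\left(3 \right)} + U = - \frac{24 \left(-18 + \frac{1}{4} \cdot 3\right)}{7} + 7 = - \frac{24 \left(-18 + \frac{3}{4}\right)}{7} + 7 = \left(- \frac{24}{7}\right) \left(- \frac{69}{4}\right) + 7 = \frac{414}{7} + 7 = \frac{463}{7}$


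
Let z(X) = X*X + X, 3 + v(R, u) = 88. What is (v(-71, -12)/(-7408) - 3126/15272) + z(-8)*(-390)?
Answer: -308861541421/14141872 ≈ -21840.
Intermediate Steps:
v(R, u) = 85 (v(R, u) = -3 + 88 = 85)
z(X) = X + X**2 (z(X) = X**2 + X = X + X**2)
(v(-71, -12)/(-7408) - 3126/15272) + z(-8)*(-390) = (85/(-7408) - 3126/15272) - 8*(1 - 8)*(-390) = (85*(-1/7408) - 3126*1/15272) - 8*(-7)*(-390) = (-85/7408 - 1563/7636) + 56*(-390) = -3056941/14141872 - 21840 = -308861541421/14141872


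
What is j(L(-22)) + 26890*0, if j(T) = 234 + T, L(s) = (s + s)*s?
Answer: 1202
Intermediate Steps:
L(s) = 2*s**2 (L(s) = (2*s)*s = 2*s**2)
j(L(-22)) + 26890*0 = (234 + 2*(-22)**2) + 26890*0 = (234 + 2*484) + 0 = (234 + 968) + 0 = 1202 + 0 = 1202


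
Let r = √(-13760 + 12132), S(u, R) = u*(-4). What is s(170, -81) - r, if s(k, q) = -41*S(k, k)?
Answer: 27880 - 2*I*√407 ≈ 27880.0 - 40.349*I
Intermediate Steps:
S(u, R) = -4*u
s(k, q) = 164*k (s(k, q) = -(-164)*k = 164*k)
r = 2*I*√407 (r = √(-1628) = 2*I*√407 ≈ 40.349*I)
s(170, -81) - r = 164*170 - 2*I*√407 = 27880 - 2*I*√407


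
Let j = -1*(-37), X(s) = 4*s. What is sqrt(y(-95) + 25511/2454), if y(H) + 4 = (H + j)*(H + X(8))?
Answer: sqrt(22043327394)/2454 ≈ 60.501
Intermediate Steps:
j = 37
y(H) = -4 + (32 + H)*(37 + H) (y(H) = -4 + (H + 37)*(H + 4*8) = -4 + (37 + H)*(H + 32) = -4 + (37 + H)*(32 + H) = -4 + (32 + H)*(37 + H))
sqrt(y(-95) + 25511/2454) = sqrt((1180 + (-95)**2 + 69*(-95)) + 25511/2454) = sqrt((1180 + 9025 - 6555) + 25511*(1/2454)) = sqrt(3650 + 25511/2454) = sqrt(8982611/2454) = sqrt(22043327394)/2454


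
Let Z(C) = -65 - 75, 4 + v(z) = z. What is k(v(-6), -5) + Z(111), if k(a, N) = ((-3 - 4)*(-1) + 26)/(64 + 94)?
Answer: -22087/158 ≈ -139.79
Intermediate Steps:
v(z) = -4 + z
Z(C) = -140
k(a, N) = 33/158 (k(a, N) = (-7*(-1) + 26)/158 = (7 + 26)*(1/158) = 33*(1/158) = 33/158)
k(v(-6), -5) + Z(111) = 33/158 - 140 = -22087/158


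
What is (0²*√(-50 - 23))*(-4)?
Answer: 0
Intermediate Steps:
(0²*√(-50 - 23))*(-4) = (0*√(-73))*(-4) = (0*(I*√73))*(-4) = 0*(-4) = 0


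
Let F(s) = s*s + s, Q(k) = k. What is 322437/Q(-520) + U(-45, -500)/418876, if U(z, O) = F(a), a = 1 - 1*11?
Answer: -33765268503/54453880 ≈ -620.07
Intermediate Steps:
a = -10 (a = 1 - 11 = -10)
F(s) = s + s**2 (F(s) = s**2 + s = s + s**2)
U(z, O) = 90 (U(z, O) = -10*(1 - 10) = -10*(-9) = 90)
322437/Q(-520) + U(-45, -500)/418876 = 322437/(-520) + 90/418876 = 322437*(-1/520) + 90*(1/418876) = -322437/520 + 45/209438 = -33765268503/54453880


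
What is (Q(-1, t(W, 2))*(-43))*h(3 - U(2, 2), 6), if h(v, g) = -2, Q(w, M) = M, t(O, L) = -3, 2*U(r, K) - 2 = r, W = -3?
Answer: -258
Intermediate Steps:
U(r, K) = 1 + r/2
(Q(-1, t(W, 2))*(-43))*h(3 - U(2, 2), 6) = -3*(-43)*(-2) = 129*(-2) = -258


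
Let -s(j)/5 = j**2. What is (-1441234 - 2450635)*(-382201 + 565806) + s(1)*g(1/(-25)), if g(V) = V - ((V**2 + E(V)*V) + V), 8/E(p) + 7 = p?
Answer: -1965058171298103/2750 ≈ -7.1457e+11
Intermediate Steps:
E(p) = 8/(-7 + p)
g(V) = -V**2 - 8*V/(-7 + V) (g(V) = V - ((V**2 + (8/(-7 + V))*V) + V) = V - ((V**2 + 8*V/(-7 + V)) + V) = V - (V + V**2 + 8*V/(-7 + V)) = V + (-V - V**2 - 8*V/(-7 + V)) = -V**2 - 8*V/(-7 + V))
s(j) = -5*j**2
(-1441234 - 2450635)*(-382201 + 565806) + s(1)*g(1/(-25)) = (-1441234 - 2450635)*(-382201 + 565806) + (-5*1**2)*(-1*(8 + (-7 + 1/(-25))/(-25))/(-25*(-7 + 1/(-25)))) = -3891869*183605 + (-5*1)*(-1*(-1/25)*(8 - (-7 - 1/25)/25)/(-7 - 1/25)) = -714566607745 - (-5)*(-1)*(8 - 1/25*(-176/25))/(25*(-176/25)) = -714566607745 - (-5)*(-1)*(-25)*(8 + 176/625)/(25*176) = -714566607745 - (-5)*(-1)*(-25)*5176/(25*176*625) = -714566607745 - 5*(-647/13750) = -714566607745 + 647/2750 = -1965058171298103/2750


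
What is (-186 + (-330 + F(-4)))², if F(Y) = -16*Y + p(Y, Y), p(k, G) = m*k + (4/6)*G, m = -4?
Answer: 1731856/9 ≈ 1.9243e+5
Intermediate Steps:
p(k, G) = -4*k + 2*G/3 (p(k, G) = -4*k + (4/6)*G = -4*k + (4*(⅙))*G = -4*k + 2*G/3)
F(Y) = -58*Y/3 (F(Y) = -16*Y + (-4*Y + 2*Y/3) = -16*Y - 10*Y/3 = -58*Y/3)
(-186 + (-330 + F(-4)))² = (-186 + (-330 - 58/3*(-4)))² = (-186 + (-330 + 232/3))² = (-186 - 758/3)² = (-1316/3)² = 1731856/9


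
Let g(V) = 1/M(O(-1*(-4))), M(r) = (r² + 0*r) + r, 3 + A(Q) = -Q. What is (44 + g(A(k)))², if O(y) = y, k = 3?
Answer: 776161/400 ≈ 1940.4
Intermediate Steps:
A(Q) = -3 - Q
M(r) = r + r² (M(r) = (r² + 0) + r = r² + r = r + r²)
g(V) = 1/20 (g(V) = 1/((-1*(-4))*(1 - 1*(-4))) = 1/(4*(1 + 4)) = 1/(4*5) = 1/20)
(44 + g(A(k)))² = (44 + 1/20)² = (881/20)² = 776161/400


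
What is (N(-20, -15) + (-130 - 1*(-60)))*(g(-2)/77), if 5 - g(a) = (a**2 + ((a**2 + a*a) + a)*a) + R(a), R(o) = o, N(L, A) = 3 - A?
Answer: -780/77 ≈ -10.130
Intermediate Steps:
g(a) = 5 - a - a**2 - a*(a + 2*a**2) (g(a) = 5 - ((a**2 + ((a**2 + a*a) + a)*a) + a) = 5 - ((a**2 + ((a**2 + a**2) + a)*a) + a) = 5 - ((a**2 + (2*a**2 + a)*a) + a) = 5 - ((a**2 + (a + 2*a**2)*a) + a) = 5 - ((a**2 + a*(a + 2*a**2)) + a) = 5 - (a + a**2 + a*(a + 2*a**2)) = 5 + (-a - a**2 - a*(a + 2*a**2)) = 5 - a - a**2 - a*(a + 2*a**2))
(N(-20, -15) + (-130 - 1*(-60)))*(g(-2)/77) = ((3 - 1*(-15)) + (-130 - 1*(-60)))*((5 - 1*(-2) - 2*(-2)**2 - 2*(-2)**3)/77) = ((3 + 15) + (-130 + 60))*((5 + 2 - 2*4 - 2*(-8))*(1/77)) = (18 - 70)*((5 + 2 - 8 + 16)*(1/77)) = -780/77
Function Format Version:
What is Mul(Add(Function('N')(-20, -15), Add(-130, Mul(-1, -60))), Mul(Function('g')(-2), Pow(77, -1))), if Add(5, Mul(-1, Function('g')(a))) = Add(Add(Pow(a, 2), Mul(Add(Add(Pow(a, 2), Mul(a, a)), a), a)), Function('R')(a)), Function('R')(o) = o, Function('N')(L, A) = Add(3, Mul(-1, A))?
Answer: Rational(-780, 77) ≈ -10.130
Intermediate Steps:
Function('g')(a) = Add(5, Mul(-1, a), Mul(-1, Pow(a, 2)), Mul(-1, a, Add(a, Mul(2, Pow(a, 2))))) (Function('g')(a) = Add(5, Mul(-1, Add(Add(Pow(a, 2), Mul(Add(Add(Pow(a, 2), Mul(a, a)), a), a)), a))) = Add(5, Mul(-1, Add(Add(Pow(a, 2), Mul(Add(Add(Pow(a, 2), Pow(a, 2)), a), a)), a))) = Add(5, Mul(-1, Add(Add(Pow(a, 2), Mul(Add(Mul(2, Pow(a, 2)), a), a)), a))) = Add(5, Mul(-1, Add(Add(Pow(a, 2), Mul(Add(a, Mul(2, Pow(a, 2))), a)), a))) = Add(5, Mul(-1, Add(Add(Pow(a, 2), Mul(a, Add(a, Mul(2, Pow(a, 2))))), a))) = Add(5, Mul(-1, Add(a, Pow(a, 2), Mul(a, Add(a, Mul(2, Pow(a, 2))))))) = Add(5, Add(Mul(-1, a), Mul(-1, Pow(a, 2)), Mul(-1, a, Add(a, Mul(2, Pow(a, 2)))))) = Add(5, Mul(-1, a), Mul(-1, Pow(a, 2)), Mul(-1, a, Add(a, Mul(2, Pow(a, 2))))))
Mul(Add(Function('N')(-20, -15), Add(-130, Mul(-1, -60))), Mul(Function('g')(-2), Pow(77, -1))) = Mul(Add(Add(3, Mul(-1, -15)), Add(-130, Mul(-1, -60))), Mul(Add(5, Mul(-1, -2), Mul(-2, Pow(-2, 2)), Mul(-2, Pow(-2, 3))), Pow(77, -1))) = Mul(Add(Add(3, 15), Add(-130, 60)), Mul(Add(5, 2, Mul(-2, 4), Mul(-2, -8)), Rational(1, 77))) = Mul(Add(18, -70), Mul(Add(5, 2, -8, 16), Rational(1, 77))) = Mul(-52, Mul(15, Rational(1, 77))) = Mul(-52, Rational(15, 77)) = Rational(-780, 77)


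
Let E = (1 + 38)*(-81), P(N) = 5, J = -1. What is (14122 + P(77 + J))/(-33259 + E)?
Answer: -14127/36418 ≈ -0.38791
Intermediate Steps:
E = -3159 (E = 39*(-81) = -3159)
(14122 + P(77 + J))/(-33259 + E) = (14122 + 5)/(-33259 - 3159) = 14127/(-36418) = 14127*(-1/36418) = -14127/36418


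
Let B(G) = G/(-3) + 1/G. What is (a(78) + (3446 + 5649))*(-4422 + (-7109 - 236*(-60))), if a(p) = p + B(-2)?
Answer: 144697531/6 ≈ 2.4116e+7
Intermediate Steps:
B(G) = 1/G - G/3 (B(G) = G*(-⅓) + 1/G = -G/3 + 1/G = 1/G - G/3)
a(p) = ⅙ + p (a(p) = p + (1/(-2) - ⅓*(-2)) = p + (-½ + ⅔) = p + ⅙ = ⅙ + p)
(a(78) + (3446 + 5649))*(-4422 + (-7109 - 236*(-60))) = ((⅙ + 78) + (3446 + 5649))*(-4422 + (-7109 - 236*(-60))) = (469/6 + 9095)*(-4422 + (-7109 + 14160)) = 55039*(-4422 + 7051)/6 = (55039/6)*2629 = 144697531/6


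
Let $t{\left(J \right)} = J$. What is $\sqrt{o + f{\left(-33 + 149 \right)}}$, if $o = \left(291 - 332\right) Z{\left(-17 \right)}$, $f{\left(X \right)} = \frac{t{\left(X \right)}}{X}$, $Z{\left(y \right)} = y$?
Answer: $\sqrt{698} \approx 26.42$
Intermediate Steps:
$f{\left(X \right)} = 1$ ($f{\left(X \right)} = \frac{X}{X} = 1$)
$o = 697$ ($o = \left(291 - 332\right) \left(-17\right) = \left(-41\right) \left(-17\right) = 697$)
$\sqrt{o + f{\left(-33 + 149 \right)}} = \sqrt{697 + 1} = \sqrt{698}$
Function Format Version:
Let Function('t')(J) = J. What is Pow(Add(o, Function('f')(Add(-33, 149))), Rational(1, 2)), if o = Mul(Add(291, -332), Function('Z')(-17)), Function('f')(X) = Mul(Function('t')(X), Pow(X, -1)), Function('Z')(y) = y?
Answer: Pow(698, Rational(1, 2)) ≈ 26.420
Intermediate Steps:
Function('f')(X) = 1 (Function('f')(X) = Mul(X, Pow(X, -1)) = 1)
o = 697 (o = Mul(Add(291, -332), -17) = Mul(-41, -17) = 697)
Pow(Add(o, Function('f')(Add(-33, 149))), Rational(1, 2)) = Pow(Add(697, 1), Rational(1, 2)) = Pow(698, Rational(1, 2))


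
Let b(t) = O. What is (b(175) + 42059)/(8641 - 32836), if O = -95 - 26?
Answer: -26/15 ≈ -1.7333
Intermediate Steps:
O = -121
b(t) = -121
(b(175) + 42059)/(8641 - 32836) = (-121 + 42059)/(8641 - 32836) = 41938/(-24195) = 41938*(-1/24195) = -26/15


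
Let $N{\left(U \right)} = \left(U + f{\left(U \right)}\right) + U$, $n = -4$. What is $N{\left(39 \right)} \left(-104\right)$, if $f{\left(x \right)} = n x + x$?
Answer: $4056$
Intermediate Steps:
$f{\left(x \right)} = - 3 x$ ($f{\left(x \right)} = - 4 x + x = - 3 x$)
$N{\left(U \right)} = - U$ ($N{\left(U \right)} = \left(U - 3 U\right) + U = - 2 U + U = - U$)
$N{\left(39 \right)} \left(-104\right) = \left(-1\right) 39 \left(-104\right) = \left(-39\right) \left(-104\right) = 4056$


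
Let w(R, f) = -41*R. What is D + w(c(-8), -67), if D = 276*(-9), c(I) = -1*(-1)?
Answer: -2525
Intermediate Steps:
c(I) = 1
D = -2484
D + w(c(-8), -67) = -2484 - 41*1 = -2484 - 41 = -2525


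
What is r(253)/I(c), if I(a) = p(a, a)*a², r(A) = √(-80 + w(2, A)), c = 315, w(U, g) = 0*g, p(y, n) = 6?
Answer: 2*I*√5/297675 ≈ 1.5024e-5*I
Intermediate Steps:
w(U, g) = 0
r(A) = 4*I*√5 (r(A) = √(-80 + 0) = √(-80) = 4*I*√5)
I(a) = 6*a²
r(253)/I(c) = (4*I*√5)/((6*315²)) = (4*I*√5)/((6*99225)) = (4*I*√5)/595350 = (4*I*√5)*(1/595350) = 2*I*√5/297675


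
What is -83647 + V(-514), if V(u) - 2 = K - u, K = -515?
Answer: -83646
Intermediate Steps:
V(u) = -513 - u (V(u) = 2 + (-515 - u) = -513 - u)
-83647 + V(-514) = -83647 + (-513 - 1*(-514)) = -83647 + (-513 + 514) = -83647 + 1 = -83646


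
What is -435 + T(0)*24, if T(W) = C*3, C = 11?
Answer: 357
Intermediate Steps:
T(W) = 33 (T(W) = 11*3 = 33)
-435 + T(0)*24 = -435 + 33*24 = -435 + 792 = 357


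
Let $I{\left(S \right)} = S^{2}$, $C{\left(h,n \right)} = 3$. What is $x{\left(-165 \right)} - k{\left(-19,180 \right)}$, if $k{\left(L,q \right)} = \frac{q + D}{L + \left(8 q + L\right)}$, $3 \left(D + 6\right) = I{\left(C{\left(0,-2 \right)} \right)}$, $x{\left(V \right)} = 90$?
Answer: $\frac{126003}{1402} \approx 89.874$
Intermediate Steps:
$D = -3$ ($D = -6 + \frac{3^{2}}{3} = -6 + \frac{1}{3} \cdot 9 = -6 + 3 = -3$)
$k{\left(L,q \right)} = \frac{-3 + q}{2 L + 8 q}$ ($k{\left(L,q \right)} = \frac{q - 3}{L + \left(8 q + L\right)} = \frac{-3 + q}{L + \left(L + 8 q\right)} = \frac{-3 + q}{2 L + 8 q}$)
$x{\left(-165 \right)} - k{\left(-19,180 \right)} = 90 - \frac{-3 + 180}{2 \left(-19 + 4 \cdot 180\right)} = 90 - \frac{1}{2} \frac{1}{-19 + 720} \cdot 177 = 90 - \frac{1}{2} \cdot \frac{1}{701} \cdot 177 = 90 - \frac{177}{1402} = \frac{126003}{1402}$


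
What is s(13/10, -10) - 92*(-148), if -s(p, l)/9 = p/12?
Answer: 544601/40 ≈ 13615.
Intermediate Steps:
s(p, l) = -3*p/4 (s(p, l) = -9*p/12 = -3*p/4)
s(13/10, -10) - 92*(-148) = -39/(4*10) - 92*(-148) = -39/(4*10) + 13616 = -3/4*13/10 + 13616 = -39/40 + 13616 = 544601/40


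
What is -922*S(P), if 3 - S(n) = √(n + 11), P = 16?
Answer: -2766 + 2766*√3 ≈ 2024.9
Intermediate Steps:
S(n) = 3 - √(11 + n) (S(n) = 3 - √(n + 11) = 3 - √(11 + n))
-922*S(P) = -922*(3 - √(11 + 16)) = -922*(3 - √27) = -922*(3 - 3*√3) = -2766 + 2766*√3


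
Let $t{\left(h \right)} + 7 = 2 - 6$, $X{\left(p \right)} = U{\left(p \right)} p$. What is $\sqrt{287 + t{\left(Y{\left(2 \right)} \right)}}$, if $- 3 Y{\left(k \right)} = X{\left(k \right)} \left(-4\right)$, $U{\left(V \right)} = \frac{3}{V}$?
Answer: $2 \sqrt{69} \approx 16.613$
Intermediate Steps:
$X{\left(p \right)} = 3$ ($X{\left(p \right)} = \frac{3}{p} p = 3$)
$Y{\left(k \right)} = 4$ ($Y{\left(k \right)} = - \frac{3 \left(-4\right)}{3} = \left(- \frac{1}{3}\right) \left(-12\right) = 4$)
$t{\left(h \right)} = -11$ ($t{\left(h \right)} = -7 + \left(2 - 6\right) = -7 - 4 = -11$)
$\sqrt{287 + t{\left(Y{\left(2 \right)} \right)}} = \sqrt{287 - 11} = \sqrt{276} = 2 \sqrt{69}$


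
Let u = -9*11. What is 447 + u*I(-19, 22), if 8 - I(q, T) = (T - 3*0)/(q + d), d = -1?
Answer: -4539/10 ≈ -453.90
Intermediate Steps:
I(q, T) = 8 - T/(-1 + q) (I(q, T) = 8 - (T - 3*0)/(q - 1) = 8 - (T + 0)/(-1 + q) = 8 - T/(-1 + q))
u = -99
447 + u*I(-19, 22) = 447 - 99*(-8 - 1*22 + 8*(-19))/(-1 - 19) = 447 - 99*(-8 - 22 - 152)/(-20) = 447 - (-99)*(-182)/20 = 447 - 99*91/10 = 447 - 9009/10 = -4539/10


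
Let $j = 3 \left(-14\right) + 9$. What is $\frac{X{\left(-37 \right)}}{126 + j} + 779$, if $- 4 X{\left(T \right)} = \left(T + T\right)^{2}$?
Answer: $\frac{71078}{93} \approx 764.28$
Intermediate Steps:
$X{\left(T \right)} = - T^{2}$ ($X{\left(T \right)} = - \frac{\left(T + T\right)^{2}}{4} = - \frac{\left(2 T\right)^{2}}{4} = - \frac{4 T^{2}}{4} = - T^{2}$)
$j = -33$ ($j = -42 + 9 = -33$)
$\frac{X{\left(-37 \right)}}{126 + j} + 779 = \frac{\left(-1\right) \left(-37\right)^{2}}{126 - 33} + 779 = \frac{\left(-1\right) 1369}{93} + 779 = \frac{1}{93} \left(-1369\right) + 779 = - \frac{1369}{93} + 779 = \frac{71078}{93}$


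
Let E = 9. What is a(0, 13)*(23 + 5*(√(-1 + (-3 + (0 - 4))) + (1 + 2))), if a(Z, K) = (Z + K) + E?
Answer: 836 + 220*I*√2 ≈ 836.0 + 311.13*I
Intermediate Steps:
a(Z, K) = 9 + K + Z (a(Z, K) = (Z + K) + 9 = (K + Z) + 9 = 9 + K + Z)
a(0, 13)*(23 + 5*(√(-1 + (-3 + (0 - 4))) + (1 + 2))) = (9 + 13 + 0)*(23 + 5*(√(-1 + (-3 + (0 - 4))) + (1 + 2))) = 22*(23 + 5*(√(-1 + (-3 - 4)) + 3)) = 22*(23 + 5*(√(-1 - 7) + 3)) = 22*(23 + 5*(√(-8) + 3)) = 22*(23 + 5*(2*I*√2 + 3)) = 22*(23 + 5*(3 + 2*I*√2)) = 22*(23 + (15 + 10*I*√2)) = 22*(38 + 10*I*√2) = 836 + 220*I*√2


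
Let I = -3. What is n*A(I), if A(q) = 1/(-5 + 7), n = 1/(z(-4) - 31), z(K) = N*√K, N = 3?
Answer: -31/1994 - 3*I/997 ≈ -0.015547 - 0.003009*I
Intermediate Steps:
z(K) = 3*√K
n = (-31 - 6*I)/997 (n = 1/(3*√(-4) - 31) = 1/(3*(2*I) - 31) = 1/(6*I - 31) = 1/(-31 + 6*I) = (-31 - 6*I)/997 ≈ -0.031093 - 0.0060181*I)
A(q) = ½ (A(q) = 1/2 = ½)
n*A(I) = (-31/997 - 6*I/997)*(½) = -31/1994 - 3*I/997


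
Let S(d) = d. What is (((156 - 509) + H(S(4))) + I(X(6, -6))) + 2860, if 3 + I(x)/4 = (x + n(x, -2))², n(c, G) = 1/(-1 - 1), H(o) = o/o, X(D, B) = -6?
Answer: 2665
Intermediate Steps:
H(o) = 1
n(c, G) = -½ (n(c, G) = 1/(-2) = -½)
I(x) = -12 + 4*(-½ + x)² (I(x) = -12 + 4*(x - ½)² = -12 + 4*(-½ + x)²)
(((156 - 509) + H(S(4))) + I(X(6, -6))) + 2860 = (((156 - 509) + 1) + (-12 + (-1 + 2*(-6))²)) + 2860 = ((-353 + 1) + (-12 + (-1 - 12)²)) + 2860 = (-352 + (-12 + (-13)²)) + 2860 = (-352 + (-12 + 169)) + 2860 = (-352 + 157) + 2860 = -195 + 2860 = 2665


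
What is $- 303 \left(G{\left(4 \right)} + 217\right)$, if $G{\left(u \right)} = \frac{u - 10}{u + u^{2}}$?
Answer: $- \frac{656601}{10} \approx -65660.0$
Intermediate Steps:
$G{\left(u \right)} = \frac{-10 + u}{u + u^{2}}$
$- 303 \left(G{\left(4 \right)} + 217\right) = - 303 \left(\frac{-10 + 4}{4 \left(1 + 4\right)} + 217\right) = - 303 \left(\frac{1}{4} \cdot \frac{1}{5} \left(-6\right) + 217\right) = - 303 \left(- \frac{3}{10} + 217\right) = \left(-303\right) \frac{2167}{10} = - \frac{656601}{10}$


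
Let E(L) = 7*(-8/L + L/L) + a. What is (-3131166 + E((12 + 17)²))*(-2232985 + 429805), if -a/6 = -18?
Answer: 4748158724951460/841 ≈ 5.6459e+12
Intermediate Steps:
a = 108 (a = -6*(-18) = 108)
E(L) = 115 - 56/L (E(L) = 7*(-8/L + L/L) + 108 = 7*(-8/L + 1) + 108 = 7*(1 - 8/L) + 108 = (7 - 56/L) + 108 = 115 - 56/L)
(-3131166 + E((12 + 17)²))*(-2232985 + 429805) = (-3131166 + (115 - 56/(12 + 17)²))*(-2232985 + 429805) = (-3131166 + (115 - 56/(29²)))*(-1803180) = (-3131166 + (115 - 56/841))*(-1803180) = (-3131166 + 96659/841)*(-1803180) = -2633213947/841*(-1803180) = 4748158724951460/841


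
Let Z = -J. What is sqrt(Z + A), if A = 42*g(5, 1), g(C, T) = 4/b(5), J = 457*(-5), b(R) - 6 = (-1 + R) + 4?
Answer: sqrt(2297) ≈ 47.927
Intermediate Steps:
b(R) = 9 + R (b(R) = 6 + ((-1 + R) + 4) = 6 + (3 + R) = 9 + R)
J = -2285
g(C, T) = 2/7 (g(C, T) = 4/(9 + 5) = 4/14 = 4*(1/14) = 2/7)
Z = 2285 (Z = -1*(-2285) = 2285)
A = 12 (A = 42*(2/7) = 12)
sqrt(Z + A) = sqrt(2285 + 12) = sqrt(2297)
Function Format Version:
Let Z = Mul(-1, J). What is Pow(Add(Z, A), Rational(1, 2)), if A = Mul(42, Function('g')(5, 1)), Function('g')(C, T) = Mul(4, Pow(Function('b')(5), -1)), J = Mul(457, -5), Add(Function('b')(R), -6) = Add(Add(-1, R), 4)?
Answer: Pow(2297, Rational(1, 2)) ≈ 47.927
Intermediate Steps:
Function('b')(R) = Add(9, R) (Function('b')(R) = Add(6, Add(Add(-1, R), 4)) = Add(6, Add(3, R)) = Add(9, R))
J = -2285
Function('g')(C, T) = Rational(2, 7) (Function('g')(C, T) = Mul(4, Pow(Add(9, 5), -1)) = Mul(4, Pow(14, -1)) = Mul(4, Rational(1, 14)) = Rational(2, 7))
Z = 2285 (Z = Mul(-1, -2285) = 2285)
A = 12 (A = Mul(42, Rational(2, 7)) = 12)
Pow(Add(Z, A), Rational(1, 2)) = Pow(Add(2285, 12), Rational(1, 2)) = Pow(2297, Rational(1, 2))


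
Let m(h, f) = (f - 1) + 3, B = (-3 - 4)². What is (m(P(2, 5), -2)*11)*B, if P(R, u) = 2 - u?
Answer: 0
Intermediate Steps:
B = 49 (B = (-7)² = 49)
m(h, f) = 2 + f (m(h, f) = (-1 + f) + 3 = 2 + f)
(m(P(2, 5), -2)*11)*B = ((2 - 2)*11)*49 = (0*11)*49 = 0*49 = 0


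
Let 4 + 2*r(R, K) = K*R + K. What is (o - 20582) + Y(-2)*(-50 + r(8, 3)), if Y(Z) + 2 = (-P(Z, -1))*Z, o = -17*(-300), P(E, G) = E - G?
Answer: -15328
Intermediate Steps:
o = 5100
r(R, K) = -2 + K/2 + K*R/2 (r(R, K) = -2 + (K*R + K)/2 = -2 + (K + K*R)/2 = -2 + (K/2 + K*R/2) = -2 + K/2 + K*R/2)
Y(Z) = -2 + Z*(-1 - Z) (Y(Z) = -2 + (-(Z - 1*(-1)))*Z = -2 + (-(Z + 1))*Z = -2 + (-(1 + Z))*Z = -2 + (-1 - Z)*Z = -2 + Z*(-1 - Z))
(o - 20582) + Y(-2)*(-50 + r(8, 3)) = (5100 - 20582) + (-2 - 1*(-2)*(1 - 2))*(-50 + (-2 + (1/2)*3 + (1/2)*3*8)) = -15482 + (-2 - 1*(-2)*(-1))*(-50 + (-2 + 3/2 + 12)) = -15482 + (-2 - 2)*(-50 + 23/2) = -15482 - 4*(-77/2) = -15482 + 154 = -15328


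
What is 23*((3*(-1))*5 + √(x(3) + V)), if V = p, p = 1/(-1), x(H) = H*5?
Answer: -345 + 23*√14 ≈ -258.94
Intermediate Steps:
x(H) = 5*H
p = -1
V = -1
23*((3*(-1))*5 + √(x(3) + V)) = 23*((3*(-1))*5 + √(5*3 - 1)) = 23*(-3*5 + √(15 - 1)) = 23*(-15 + √14) = -345 + 23*√14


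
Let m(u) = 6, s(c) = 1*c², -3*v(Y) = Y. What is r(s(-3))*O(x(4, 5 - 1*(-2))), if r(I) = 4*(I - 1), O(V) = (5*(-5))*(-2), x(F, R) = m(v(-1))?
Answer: 1600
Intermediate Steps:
v(Y) = -Y/3
s(c) = c²
x(F, R) = 6
O(V) = 50 (O(V) = -25*(-2) = 50)
r(I) = -4 + 4*I (r(I) = 4*(-1 + I) = -4 + 4*I)
r(s(-3))*O(x(4, 5 - 1*(-2))) = (-4 + 4*(-3)²)*50 = (-4 + 4*9)*50 = (-4 + 36)*50 = 32*50 = 1600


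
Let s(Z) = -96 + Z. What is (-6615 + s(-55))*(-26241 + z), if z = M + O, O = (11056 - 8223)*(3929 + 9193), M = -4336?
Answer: -251316635534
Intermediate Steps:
O = 37174626 (O = 2833*13122 = 37174626)
z = 37170290 (z = -4336 + 37174626 = 37170290)
(-6615 + s(-55))*(-26241 + z) = (-6615 + (-96 - 55))*(-26241 + 37170290) = (-6615 - 151)*37144049 = -6766*37144049 = -251316635534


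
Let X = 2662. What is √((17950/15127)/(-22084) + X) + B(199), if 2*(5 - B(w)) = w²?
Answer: -39591/2 + √74269267702044676422/167032334 ≈ -19744.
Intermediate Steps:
B(w) = 5 - w²/2
√((17950/15127)/(-22084) + X) + B(199) = √((17950/15127)/(-22084) + 2662) + (5 - ½*199²) = √((17950*(1/15127))*(-1/22084) + 2662) + (5 - ½*39601) = √((17950/15127)*(-1/22084) + 2662) + (5 - 39601/2) = √(-8975/167032334 + 2662) - 39591/2 = √(444640064133/167032334) - 39591/2 = √74269267702044676422/167032334 - 39591/2 = -39591/2 + √74269267702044676422/167032334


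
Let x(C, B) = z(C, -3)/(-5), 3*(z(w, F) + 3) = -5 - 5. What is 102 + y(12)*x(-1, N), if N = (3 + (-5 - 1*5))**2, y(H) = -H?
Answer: 434/5 ≈ 86.800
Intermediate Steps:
z(w, F) = -19/3 (z(w, F) = -3 + (-5 - 5)/3 = -3 + (1/3)*(-10) = -3 - 10/3 = -19/3)
N = 49 (N = (3 + (-5 - 5))**2 = (3 - 10)**2 = (-7)**2 = 49)
x(C, B) = 19/15 (x(C, B) = -19/3/(-5) = -19/3*(-1/5) = 19/15)
102 + y(12)*x(-1, N) = 102 - 1*12*(19/15) = 102 - 12*19/15 = 102 - 76/5 = 434/5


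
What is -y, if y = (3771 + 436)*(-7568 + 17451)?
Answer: -41577781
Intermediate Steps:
y = 41577781 (y = 4207*9883 = 41577781)
-y = -1*41577781 = -41577781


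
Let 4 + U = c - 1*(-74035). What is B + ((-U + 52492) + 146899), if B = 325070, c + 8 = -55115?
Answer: 505553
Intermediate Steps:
c = -55123 (c = -8 - 55115 = -55123)
U = 18908 (U = -4 + (-55123 - 1*(-74035)) = -4 + (-55123 + 74035) = -4 + 18912 = 18908)
B + ((-U + 52492) + 146899) = 325070 + ((-1*18908 + 52492) + 146899) = 325070 + ((-18908 + 52492) + 146899) = 325070 + (33584 + 146899) = 325070 + 180483 = 505553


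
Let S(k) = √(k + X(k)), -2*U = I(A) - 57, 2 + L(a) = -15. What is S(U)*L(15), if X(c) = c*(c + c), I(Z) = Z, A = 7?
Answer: -85*√51 ≈ -607.02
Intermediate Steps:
L(a) = -17 (L(a) = -2 - 15 = -17)
U = 25 (U = -(7 - 57)/2 = -½*(-50) = 25)
X(c) = 2*c² (X(c) = c*(2*c) = 2*c²)
S(k) = √(k + 2*k²)
S(U)*L(15) = √(25*(1 + 2*25))*(-17) = √(25*(1 + 50))*(-17) = √(25*51)*(-17) = √1275*(-17) = (5*√51)*(-17) = -85*√51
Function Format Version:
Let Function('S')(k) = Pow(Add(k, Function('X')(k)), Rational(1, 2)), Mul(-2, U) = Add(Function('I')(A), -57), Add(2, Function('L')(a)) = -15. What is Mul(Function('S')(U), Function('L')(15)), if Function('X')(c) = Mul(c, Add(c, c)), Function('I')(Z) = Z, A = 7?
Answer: Mul(-85, Pow(51, Rational(1, 2))) ≈ -607.02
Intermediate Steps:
Function('L')(a) = -17 (Function('L')(a) = Add(-2, -15) = -17)
U = 25 (U = Mul(Rational(-1, 2), Add(7, -57)) = Mul(Rational(-1, 2), -50) = 25)
Function('X')(c) = Mul(2, Pow(c, 2)) (Function('X')(c) = Mul(c, Mul(2, c)) = Mul(2, Pow(c, 2)))
Function('S')(k) = Pow(Add(k, Mul(2, Pow(k, 2))), Rational(1, 2))
Mul(Function('S')(U), Function('L')(15)) = Mul(Pow(Mul(25, Add(1, Mul(2, 25))), Rational(1, 2)), -17) = Mul(Pow(Mul(25, Add(1, 50)), Rational(1, 2)), -17) = Mul(Pow(Mul(25, 51), Rational(1, 2)), -17) = Mul(Pow(1275, Rational(1, 2)), -17) = Mul(Mul(5, Pow(51, Rational(1, 2))), -17) = Mul(-85, Pow(51, Rational(1, 2)))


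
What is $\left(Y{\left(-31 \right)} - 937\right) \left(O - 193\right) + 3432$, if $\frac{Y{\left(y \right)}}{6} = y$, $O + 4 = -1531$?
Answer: $1943976$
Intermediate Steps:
$O = -1535$ ($O = -4 - 1531 = -1535$)
$Y{\left(y \right)} = 6 y$
$\left(Y{\left(-31 \right)} - 937\right) \left(O - 193\right) + 3432 = \left(6 \left(-31\right) - 937\right) \left(-1535 - 193\right) + 3432 = \left(-186 - 937\right) \left(-1728\right) + 3432 = \left(-1123\right) \left(-1728\right) + 3432 = 1940544 + 3432 = 1943976$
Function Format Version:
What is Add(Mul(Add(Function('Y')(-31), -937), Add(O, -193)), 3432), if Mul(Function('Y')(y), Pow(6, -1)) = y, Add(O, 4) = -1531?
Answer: 1943976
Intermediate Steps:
O = -1535 (O = Add(-4, -1531) = -1535)
Function('Y')(y) = Mul(6, y)
Add(Mul(Add(Function('Y')(-31), -937), Add(O, -193)), 3432) = Add(Mul(Add(Mul(6, -31), -937), Add(-1535, -193)), 3432) = Add(Mul(Add(-186, -937), -1728), 3432) = Add(Mul(-1123, -1728), 3432) = Add(1940544, 3432) = 1943976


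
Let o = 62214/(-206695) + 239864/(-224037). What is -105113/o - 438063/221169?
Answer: 358837585322391664427/4682658438562754 ≈ 76631.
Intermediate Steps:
o = -63516927398/46307327715 (o = 62214*(-1/206695) + 239864*(-1/224037) = -62214/206695 - 239864/224037 = -63516927398/46307327715 ≈ -1.3716)
-105113/o - 438063/221169 = -105113/(-63516927398/46307327715) - 438063/221169 = -105113*(-46307327715/63516927398) - 438063*1/221169 = 4867502138106795/63516927398 - 146021/73723 = 358837585322391664427/4682658438562754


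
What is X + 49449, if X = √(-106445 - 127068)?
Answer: 49449 + I*√233513 ≈ 49449.0 + 483.23*I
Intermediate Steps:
X = I*√233513 (X = √(-233513) = I*√233513 ≈ 483.23*I)
X + 49449 = I*√233513 + 49449 = 49449 + I*√233513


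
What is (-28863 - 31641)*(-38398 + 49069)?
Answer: -645638184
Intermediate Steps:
(-28863 - 31641)*(-38398 + 49069) = -60504*10671 = -645638184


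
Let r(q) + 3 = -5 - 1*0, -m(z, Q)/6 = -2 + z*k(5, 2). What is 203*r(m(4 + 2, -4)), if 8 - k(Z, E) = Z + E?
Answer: -1624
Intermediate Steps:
k(Z, E) = 8 - E - Z (k(Z, E) = 8 - (Z + E) = 8 - (E + Z) = 8 + (-E - Z) = 8 - E - Z)
m(z, Q) = 12 - 6*z (m(z, Q) = -6*(-2 + z*(8 - 1*2 - 1*5)) = -6*(-2 + z*(8 - 2 - 5)) = -6*(-2 + z*1) = -6*(-2 + z) = 12 - 6*z)
r(q) = -8 (r(q) = -3 + (-5 - 1*0) = -3 + (-5 + 0) = -3 - 5 = -8)
203*r(m(4 + 2, -4)) = 203*(-8) = -1624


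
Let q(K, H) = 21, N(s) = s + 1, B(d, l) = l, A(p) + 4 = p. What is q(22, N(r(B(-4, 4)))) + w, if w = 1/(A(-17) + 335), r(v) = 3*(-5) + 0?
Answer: 6595/314 ≈ 21.003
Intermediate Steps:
A(p) = -4 + p
r(v) = -15 (r(v) = -15 + 0 = -15)
N(s) = 1 + s
w = 1/314 (w = 1/((-4 - 17) + 335) = 1/(-21 + 335) = 1/314 ≈ 0.0031847)
q(22, N(r(B(-4, 4)))) + w = 21 + 1/314 = 6595/314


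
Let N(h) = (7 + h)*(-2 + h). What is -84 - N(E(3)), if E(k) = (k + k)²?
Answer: -1546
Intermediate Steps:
E(k) = 4*k² (E(k) = (2*k)² = 4*k²)
N(h) = (-2 + h)*(7 + h)
-84 - N(E(3)) = -84 - (-14 + (4*3²)² + 5*(4*3²)) = -84 - (-14 + (4*9)² + 5*(4*9)) = -84 - (-14 + 36² + 5*36) = -84 - (-14 + 1296 + 180) = -84 - 1*1462 = -84 - 1462 = -1546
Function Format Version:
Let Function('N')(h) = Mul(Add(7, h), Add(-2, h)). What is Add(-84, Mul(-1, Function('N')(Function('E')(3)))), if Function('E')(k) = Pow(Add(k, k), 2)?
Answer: -1546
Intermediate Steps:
Function('E')(k) = Mul(4, Pow(k, 2)) (Function('E')(k) = Pow(Mul(2, k), 2) = Mul(4, Pow(k, 2)))
Function('N')(h) = Mul(Add(-2, h), Add(7, h))
Add(-84, Mul(-1, Function('N')(Function('E')(3)))) = Add(-84, Mul(-1, Add(-14, Pow(Mul(4, Pow(3, 2)), 2), Mul(5, Mul(4, Pow(3, 2)))))) = Add(-84, Mul(-1, Add(-14, Pow(Mul(4, 9), 2), Mul(5, Mul(4, 9))))) = Add(-84, Mul(-1, Add(-14, Pow(36, 2), Mul(5, 36)))) = Add(-84, Mul(-1, Add(-14, 1296, 180))) = Add(-84, Mul(-1, 1462)) = Add(-84, -1462) = -1546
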